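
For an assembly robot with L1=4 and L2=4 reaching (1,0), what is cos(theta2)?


Given: L1 = 4, L2 = 4, target (x, y) = (1, 0)
Using cos(theta2) = (x^2 + y^2 - L1^2 - L2^2) / (2*L1*L2)
x^2 + y^2 = 1^2 + 0 = 1
L1^2 + L2^2 = 16 + 16 = 32
Numerator = 1 - 32 = -31
Denominator = 2*4*4 = 32
cos(theta2) = -31/32 = -31/32

-31/32


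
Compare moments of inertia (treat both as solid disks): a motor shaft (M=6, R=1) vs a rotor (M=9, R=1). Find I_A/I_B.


Given: M1=6 kg, R1=1 m, M2=9 kg, R2=1 m
For a disk: I = (1/2)*M*R^2, so I_A/I_B = (M1*R1^2)/(M2*R2^2)
M1*R1^2 = 6*1 = 6
M2*R2^2 = 9*1 = 9
I_A/I_B = 6/9 = 2/3

2/3


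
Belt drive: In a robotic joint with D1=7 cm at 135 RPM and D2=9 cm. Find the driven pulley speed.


Given: D1 = 7 cm, w1 = 135 RPM, D2 = 9 cm
Using D1*w1 = D2*w2
w2 = D1*w1 / D2
w2 = 7*135 / 9
w2 = 945 / 9
w2 = 105 RPM

105 RPM


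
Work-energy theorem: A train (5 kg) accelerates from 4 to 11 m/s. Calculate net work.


Given: m = 5 kg, v0 = 4 m/s, v = 11 m/s
Using W = (1/2)*m*(v^2 - v0^2)
v^2 = 11^2 = 121
v0^2 = 4^2 = 16
v^2 - v0^2 = 121 - 16 = 105
W = (1/2)*5*105 = 525/2 J

525/2 J


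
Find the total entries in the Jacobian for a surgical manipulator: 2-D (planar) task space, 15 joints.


Given: task space dimension = 2, joints = 15
Jacobian is a 2 x 15 matrix
Total entries = rows * columns
Total = 2 * 15
Total = 30

30


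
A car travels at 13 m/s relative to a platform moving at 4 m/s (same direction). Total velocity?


Given: object velocity = 13 m/s, platform velocity = 4 m/s (same direction)
Using classical velocity addition: v_total = v_object + v_platform
v_total = 13 + 4
v_total = 17 m/s

17 m/s


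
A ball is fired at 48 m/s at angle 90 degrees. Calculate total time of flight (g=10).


Given: v0 = 48 m/s, theta = 90 deg, g = 10 m/s^2
sin(90) = 1
Using T = 2*v0*sin(theta) / g
T = 2*48*1 / 10
T = 96 / 10
T = 48/5 s

48/5 s


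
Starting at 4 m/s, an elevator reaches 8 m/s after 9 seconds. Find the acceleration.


Given: initial velocity v0 = 4 m/s, final velocity v = 8 m/s, time t = 9 s
Using a = (v - v0) / t
a = (8 - 4) / 9
a = 4 / 9
a = 4/9 m/s^2

4/9 m/s^2


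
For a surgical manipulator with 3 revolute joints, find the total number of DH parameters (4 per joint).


Given: 3 joints, 4 DH parameters per joint (d, theta, a, alpha)
Total DH parameters = number_of_joints * 4
Total = 3 * 4
Total = 12

12


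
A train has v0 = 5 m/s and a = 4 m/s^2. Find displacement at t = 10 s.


Given: v0 = 5 m/s, a = 4 m/s^2, t = 10 s
Using s = v0*t + (1/2)*a*t^2
s = 5*10 + (1/2)*4*10^2
s = 50 + (1/2)*400
s = 50 + 200
s = 250

250 m


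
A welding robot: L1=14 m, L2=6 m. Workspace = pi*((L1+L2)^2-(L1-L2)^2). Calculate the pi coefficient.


Given: L1 = 14, L2 = 6
(L1+L2)^2 = (20)^2 = 400
(L1-L2)^2 = (8)^2 = 64
Difference = 400 - 64 = 336
This equals 4*L1*L2 = 4*14*6 = 336
Workspace area = 336*pi

336


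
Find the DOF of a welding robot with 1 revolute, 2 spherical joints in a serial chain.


Given: serial robot with 1 revolute, 2 spherical joints
DOF contribution per joint type: revolute=1, prismatic=1, spherical=3, fixed=0
DOF = 1*1 + 2*3
DOF = 7

7


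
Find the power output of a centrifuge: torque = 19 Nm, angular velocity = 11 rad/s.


Given: tau = 19 Nm, omega = 11 rad/s
Using P = tau * omega
P = 19 * 11
P = 209 W

209 W


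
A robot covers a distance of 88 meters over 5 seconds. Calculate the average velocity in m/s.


Given: distance d = 88 m, time t = 5 s
Using v = d / t
v = 88 / 5
v = 88/5 m/s

88/5 m/s


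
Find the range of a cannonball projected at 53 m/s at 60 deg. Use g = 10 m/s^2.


Given: v0 = 53 m/s, theta = 60 deg, g = 10 m/s^2
sin(2*60) = sin(120) = sqrt(3)/2
Using R = v0^2 * sin(2*theta) / g
R = 53^2 * (sqrt(3)/2) / 10
R = 2809 * sqrt(3) / 20
R = 2809/20*sqrt(3) m

2809/20*sqrt(3) m


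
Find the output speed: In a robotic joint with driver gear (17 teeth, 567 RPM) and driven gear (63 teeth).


Given: N1 = 17 teeth, w1 = 567 RPM, N2 = 63 teeth
Using N1*w1 = N2*w2
w2 = N1*w1 / N2
w2 = 17*567 / 63
w2 = 9639 / 63
w2 = 153 RPM

153 RPM


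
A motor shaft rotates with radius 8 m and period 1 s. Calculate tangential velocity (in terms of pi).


Given: radius r = 8 m, period T = 1 s
Using v = 2*pi*r / T
v = 2*pi*8 / 1
v = 16*pi / 1
v = 16*pi m/s

16*pi m/s


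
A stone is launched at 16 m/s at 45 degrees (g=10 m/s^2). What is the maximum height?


Given: v0 = 16 m/s, theta = 45 deg, g = 10 m/s^2
sin^2(45) = 1/2
Using H = v0^2 * sin^2(theta) / (2*g)
H = 16^2 * 1/2 / (2*10)
H = 256 * 1/2 / 20
H = 128 / 20
H = 32/5 m

32/5 m


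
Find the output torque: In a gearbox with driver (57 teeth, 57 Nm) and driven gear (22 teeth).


Given: N1 = 57, N2 = 22, T1 = 57 Nm
Using T2/T1 = N2/N1
T2 = T1 * N2 / N1
T2 = 57 * 22 / 57
T2 = 1254 / 57
T2 = 22 Nm

22 Nm


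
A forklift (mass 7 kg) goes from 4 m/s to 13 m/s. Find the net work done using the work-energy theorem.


Given: m = 7 kg, v0 = 4 m/s, v = 13 m/s
Using W = (1/2)*m*(v^2 - v0^2)
v^2 = 13^2 = 169
v0^2 = 4^2 = 16
v^2 - v0^2 = 169 - 16 = 153
W = (1/2)*7*153 = 1071/2 J

1071/2 J


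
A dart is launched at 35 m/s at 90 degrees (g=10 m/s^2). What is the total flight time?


Given: v0 = 35 m/s, theta = 90 deg, g = 10 m/s^2
sin(90) = 1
Using T = 2*v0*sin(theta) / g
T = 2*35*1 / 10
T = 70 / 10
T = 7 s

7 s


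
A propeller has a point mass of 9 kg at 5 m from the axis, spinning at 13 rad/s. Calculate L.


Given: m = 9 kg, r = 5 m, omega = 13 rad/s
For a point mass: I = m*r^2
I = 9*5^2 = 9*25 = 225
L = I*omega = 225*13
L = 2925 kg*m^2/s

2925 kg*m^2/s


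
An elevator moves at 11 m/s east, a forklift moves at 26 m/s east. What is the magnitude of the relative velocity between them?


Given: v_A = 11 m/s east, v_B = 26 m/s east
Both move in the same direction; relative speed = |v_A - v_B|
|11 - 26| = |-15|
= 15 m/s

15 m/s


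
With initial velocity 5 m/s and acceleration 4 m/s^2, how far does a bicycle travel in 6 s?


Given: v0 = 5 m/s, a = 4 m/s^2, t = 6 s
Using s = v0*t + (1/2)*a*t^2
s = 5*6 + (1/2)*4*6^2
s = 30 + (1/2)*144
s = 30 + 72
s = 102

102 m


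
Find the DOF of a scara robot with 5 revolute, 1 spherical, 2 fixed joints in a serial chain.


Given: serial robot with 5 revolute, 1 spherical, 2 fixed joints
DOF contribution per joint type: revolute=1, prismatic=1, spherical=3, fixed=0
DOF = 5*1 + 1*3 + 2*0
DOF = 8

8


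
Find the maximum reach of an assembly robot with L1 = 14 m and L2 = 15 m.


Given: L1 = 14 m, L2 = 15 m
For a 2-link planar arm, max reach = L1 + L2 (fully extended)
Max reach = 14 + 15
Max reach = 29 m

29 m


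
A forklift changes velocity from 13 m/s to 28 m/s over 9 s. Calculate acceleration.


Given: initial velocity v0 = 13 m/s, final velocity v = 28 m/s, time t = 9 s
Using a = (v - v0) / t
a = (28 - 13) / 9
a = 15 / 9
a = 5/3 m/s^2

5/3 m/s^2


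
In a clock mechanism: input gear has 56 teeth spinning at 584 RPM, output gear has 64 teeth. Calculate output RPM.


Given: N1 = 56 teeth, w1 = 584 RPM, N2 = 64 teeth
Using N1*w1 = N2*w2
w2 = N1*w1 / N2
w2 = 56*584 / 64
w2 = 32704 / 64
w2 = 511 RPM

511 RPM


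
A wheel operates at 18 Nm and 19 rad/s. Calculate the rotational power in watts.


Given: tau = 18 Nm, omega = 19 rad/s
Using P = tau * omega
P = 18 * 19
P = 342 W

342 W


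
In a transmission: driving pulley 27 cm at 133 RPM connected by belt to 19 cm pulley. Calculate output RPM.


Given: D1 = 27 cm, w1 = 133 RPM, D2 = 19 cm
Using D1*w1 = D2*w2
w2 = D1*w1 / D2
w2 = 27*133 / 19
w2 = 3591 / 19
w2 = 189 RPM

189 RPM


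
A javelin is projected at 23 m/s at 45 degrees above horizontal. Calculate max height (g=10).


Given: v0 = 23 m/s, theta = 45 deg, g = 10 m/s^2
sin^2(45) = 1/2
Using H = v0^2 * sin^2(theta) / (2*g)
H = 23^2 * 1/2 / (2*10)
H = 529 * 1/2 / 20
H = 529/2 / 20
H = 529/40 m

529/40 m


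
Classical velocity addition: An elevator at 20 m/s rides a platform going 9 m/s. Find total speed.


Given: object velocity = 20 m/s, platform velocity = 9 m/s (same direction)
Using classical velocity addition: v_total = v_object + v_platform
v_total = 20 + 9
v_total = 29 m/s

29 m/s


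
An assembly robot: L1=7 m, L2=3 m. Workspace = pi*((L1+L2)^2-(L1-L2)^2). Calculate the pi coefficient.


Given: L1 = 7, L2 = 3
(L1+L2)^2 = (10)^2 = 100
(L1-L2)^2 = (4)^2 = 16
Difference = 100 - 16 = 84
This equals 4*L1*L2 = 4*7*3 = 84
Workspace area = 84*pi

84


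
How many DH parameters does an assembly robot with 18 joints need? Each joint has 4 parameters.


Given: 18 joints, 4 DH parameters per joint (d, theta, a, alpha)
Total DH parameters = number_of_joints * 4
Total = 18 * 4
Total = 72

72


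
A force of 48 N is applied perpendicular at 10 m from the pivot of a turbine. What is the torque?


Given: F = 48 N, r = 10 m, angle = 90 deg (perpendicular)
Using tau = F * r * sin(90)
sin(90) = 1
tau = 48 * 10 * 1
tau = 480 Nm

480 Nm


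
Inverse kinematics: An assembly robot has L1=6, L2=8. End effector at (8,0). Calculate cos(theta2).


Given: L1 = 6, L2 = 8, target (x, y) = (8, 0)
Using cos(theta2) = (x^2 + y^2 - L1^2 - L2^2) / (2*L1*L2)
x^2 + y^2 = 8^2 + 0 = 64
L1^2 + L2^2 = 36 + 64 = 100
Numerator = 64 - 100 = -36
Denominator = 2*6*8 = 96
cos(theta2) = -36/96 = -3/8

-3/8


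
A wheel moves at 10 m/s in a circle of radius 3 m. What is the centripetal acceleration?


Given: v = 10 m/s, r = 3 m
Using a_c = v^2 / r
a_c = 10^2 / 3
a_c = 100 / 3
a_c = 100/3 m/s^2

100/3 m/s^2


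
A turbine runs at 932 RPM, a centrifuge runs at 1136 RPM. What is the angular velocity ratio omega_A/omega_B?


Given: RPM_A = 932, RPM_B = 1136
omega = 2*pi*RPM/60, so omega_A/omega_B = RPM_A / RPM_B
omega_A/omega_B = 932 / 1136
omega_A/omega_B = 233/284

233/284


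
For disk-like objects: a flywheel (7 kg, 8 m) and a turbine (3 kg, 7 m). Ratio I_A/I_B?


Given: M1=7 kg, R1=8 m, M2=3 kg, R2=7 m
For a disk: I = (1/2)*M*R^2, so I_A/I_B = (M1*R1^2)/(M2*R2^2)
M1*R1^2 = 7*64 = 448
M2*R2^2 = 3*49 = 147
I_A/I_B = 448/147 = 64/21

64/21


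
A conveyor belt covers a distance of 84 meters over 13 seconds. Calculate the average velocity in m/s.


Given: distance d = 84 m, time t = 13 s
Using v = d / t
v = 84 / 13
v = 84/13 m/s

84/13 m/s


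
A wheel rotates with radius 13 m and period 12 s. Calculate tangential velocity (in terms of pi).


Given: radius r = 13 m, period T = 12 s
Using v = 2*pi*r / T
v = 2*pi*13 / 12
v = 26*pi / 12
v = 13/6*pi m/s

13/6*pi m/s


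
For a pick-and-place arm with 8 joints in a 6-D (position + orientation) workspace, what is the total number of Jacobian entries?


Given: task space dimension = 6, joints = 8
Jacobian is a 6 x 8 matrix
Total entries = rows * columns
Total = 6 * 8
Total = 48

48


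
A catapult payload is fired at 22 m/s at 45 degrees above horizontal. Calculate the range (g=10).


Given: v0 = 22 m/s, theta = 45 deg, g = 10 m/s^2
sin(2*45) = sin(90) = 1
Using R = v0^2 * sin(2*theta) / g
R = 22^2 * 1 / 10
R = 484 / 10
R = 242/5 m

242/5 m


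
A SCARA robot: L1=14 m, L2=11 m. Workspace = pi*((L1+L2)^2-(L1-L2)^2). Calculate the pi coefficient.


Given: L1 = 14, L2 = 11
(L1+L2)^2 = (25)^2 = 625
(L1-L2)^2 = (3)^2 = 9
Difference = 625 - 9 = 616
This equals 4*L1*L2 = 4*14*11 = 616
Workspace area = 616*pi

616


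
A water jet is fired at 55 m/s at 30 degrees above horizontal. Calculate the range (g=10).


Given: v0 = 55 m/s, theta = 30 deg, g = 10 m/s^2
sin(2*30) = sin(60) = sqrt(3)/2
Using R = v0^2 * sin(2*theta) / g
R = 55^2 * (sqrt(3)/2) / 10
R = 3025 * sqrt(3) / 20
R = 605/4*sqrt(3) m

605/4*sqrt(3) m


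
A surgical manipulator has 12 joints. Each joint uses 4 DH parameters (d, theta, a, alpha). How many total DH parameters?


Given: 12 joints, 4 DH parameters per joint (d, theta, a, alpha)
Total DH parameters = number_of_joints * 4
Total = 12 * 4
Total = 48

48


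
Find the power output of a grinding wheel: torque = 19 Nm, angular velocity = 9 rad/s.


Given: tau = 19 Nm, omega = 9 rad/s
Using P = tau * omega
P = 19 * 9
P = 171 W

171 W


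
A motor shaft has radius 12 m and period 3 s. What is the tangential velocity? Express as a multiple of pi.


Given: radius r = 12 m, period T = 3 s
Using v = 2*pi*r / T
v = 2*pi*12 / 3
v = 24*pi / 3
v = 8*pi m/s

8*pi m/s


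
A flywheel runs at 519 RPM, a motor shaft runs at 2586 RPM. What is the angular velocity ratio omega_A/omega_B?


Given: RPM_A = 519, RPM_B = 2586
omega = 2*pi*RPM/60, so omega_A/omega_B = RPM_A / RPM_B
omega_A/omega_B = 519 / 2586
omega_A/omega_B = 173/862

173/862


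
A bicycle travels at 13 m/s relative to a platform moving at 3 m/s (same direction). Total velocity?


Given: object velocity = 13 m/s, platform velocity = 3 m/s (same direction)
Using classical velocity addition: v_total = v_object + v_platform
v_total = 13 + 3
v_total = 16 m/s

16 m/s


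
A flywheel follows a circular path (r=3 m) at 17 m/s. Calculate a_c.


Given: v = 17 m/s, r = 3 m
Using a_c = v^2 / r
a_c = 17^2 / 3
a_c = 289 / 3
a_c = 289/3 m/s^2

289/3 m/s^2


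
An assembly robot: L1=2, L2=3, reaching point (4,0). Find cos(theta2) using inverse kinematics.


Given: L1 = 2, L2 = 3, target (x, y) = (4, 0)
Using cos(theta2) = (x^2 + y^2 - L1^2 - L2^2) / (2*L1*L2)
x^2 + y^2 = 4^2 + 0 = 16
L1^2 + L2^2 = 4 + 9 = 13
Numerator = 16 - 13 = 3
Denominator = 2*2*3 = 12
cos(theta2) = 3/12 = 1/4

1/4


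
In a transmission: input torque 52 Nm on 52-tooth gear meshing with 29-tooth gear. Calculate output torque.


Given: N1 = 52, N2 = 29, T1 = 52 Nm
Using T2/T1 = N2/N1
T2 = T1 * N2 / N1
T2 = 52 * 29 / 52
T2 = 1508 / 52
T2 = 29 Nm

29 Nm


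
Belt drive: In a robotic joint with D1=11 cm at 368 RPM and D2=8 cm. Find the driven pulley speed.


Given: D1 = 11 cm, w1 = 368 RPM, D2 = 8 cm
Using D1*w1 = D2*w2
w2 = D1*w1 / D2
w2 = 11*368 / 8
w2 = 4048 / 8
w2 = 506 RPM

506 RPM


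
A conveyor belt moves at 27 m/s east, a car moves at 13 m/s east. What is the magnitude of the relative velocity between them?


Given: v_A = 27 m/s east, v_B = 13 m/s east
Both move in the same direction; relative speed = |v_A - v_B|
|27 - 13| = |14|
= 14 m/s

14 m/s


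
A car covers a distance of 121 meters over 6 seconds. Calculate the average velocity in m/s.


Given: distance d = 121 m, time t = 6 s
Using v = d / t
v = 121 / 6
v = 121/6 m/s

121/6 m/s


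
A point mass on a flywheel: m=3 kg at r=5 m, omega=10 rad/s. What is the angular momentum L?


Given: m = 3 kg, r = 5 m, omega = 10 rad/s
For a point mass: I = m*r^2
I = 3*5^2 = 3*25 = 75
L = I*omega = 75*10
L = 750 kg*m^2/s

750 kg*m^2/s


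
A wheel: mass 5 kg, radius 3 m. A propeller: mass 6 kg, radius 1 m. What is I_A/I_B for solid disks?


Given: M1=5 kg, R1=3 m, M2=6 kg, R2=1 m
For a disk: I = (1/2)*M*R^2, so I_A/I_B = (M1*R1^2)/(M2*R2^2)
M1*R1^2 = 5*9 = 45
M2*R2^2 = 6*1 = 6
I_A/I_B = 45/6 = 15/2

15/2


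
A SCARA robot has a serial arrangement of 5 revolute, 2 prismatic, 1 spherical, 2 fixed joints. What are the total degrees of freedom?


Given: serial robot with 5 revolute, 2 prismatic, 1 spherical, 2 fixed joints
DOF contribution per joint type: revolute=1, prismatic=1, spherical=3, fixed=0
DOF = 5*1 + 2*1 + 1*3 + 2*0
DOF = 10

10


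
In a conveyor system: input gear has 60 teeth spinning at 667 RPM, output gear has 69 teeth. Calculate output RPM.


Given: N1 = 60 teeth, w1 = 667 RPM, N2 = 69 teeth
Using N1*w1 = N2*w2
w2 = N1*w1 / N2
w2 = 60*667 / 69
w2 = 40020 / 69
w2 = 580 RPM

580 RPM


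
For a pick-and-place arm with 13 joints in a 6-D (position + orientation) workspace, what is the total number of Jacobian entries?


Given: task space dimension = 6, joints = 13
Jacobian is a 6 x 13 matrix
Total entries = rows * columns
Total = 6 * 13
Total = 78

78


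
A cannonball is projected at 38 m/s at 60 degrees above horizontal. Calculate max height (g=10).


Given: v0 = 38 m/s, theta = 60 deg, g = 10 m/s^2
sin^2(60) = 3/4
Using H = v0^2 * sin^2(theta) / (2*g)
H = 38^2 * 3/4 / (2*10)
H = 1444 * 3/4 / 20
H = 1083 / 20
H = 1083/20 m

1083/20 m


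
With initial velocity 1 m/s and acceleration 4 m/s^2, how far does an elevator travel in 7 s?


Given: v0 = 1 m/s, a = 4 m/s^2, t = 7 s
Using s = v0*t + (1/2)*a*t^2
s = 1*7 + (1/2)*4*7^2
s = 7 + (1/2)*196
s = 7 + 98
s = 105

105 m


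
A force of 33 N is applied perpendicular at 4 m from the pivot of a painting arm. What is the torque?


Given: F = 33 N, r = 4 m, angle = 90 deg (perpendicular)
Using tau = F * r * sin(90)
sin(90) = 1
tau = 33 * 4 * 1
tau = 132 Nm

132 Nm


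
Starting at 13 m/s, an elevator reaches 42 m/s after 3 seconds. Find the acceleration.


Given: initial velocity v0 = 13 m/s, final velocity v = 42 m/s, time t = 3 s
Using a = (v - v0) / t
a = (42 - 13) / 3
a = 29 / 3
a = 29/3 m/s^2

29/3 m/s^2


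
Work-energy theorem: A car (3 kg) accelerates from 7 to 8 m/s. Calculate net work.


Given: m = 3 kg, v0 = 7 m/s, v = 8 m/s
Using W = (1/2)*m*(v^2 - v0^2)
v^2 = 8^2 = 64
v0^2 = 7^2 = 49
v^2 - v0^2 = 64 - 49 = 15
W = (1/2)*3*15 = 45/2 J

45/2 J


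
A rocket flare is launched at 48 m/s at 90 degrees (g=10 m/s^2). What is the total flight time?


Given: v0 = 48 m/s, theta = 90 deg, g = 10 m/s^2
sin(90) = 1
Using T = 2*v0*sin(theta) / g
T = 2*48*1 / 10
T = 96 / 10
T = 48/5 s

48/5 s


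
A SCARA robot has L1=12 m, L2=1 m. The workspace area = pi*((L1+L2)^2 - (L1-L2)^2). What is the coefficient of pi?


Given: L1 = 12, L2 = 1
(L1+L2)^2 = (13)^2 = 169
(L1-L2)^2 = (11)^2 = 121
Difference = 169 - 121 = 48
This equals 4*L1*L2 = 4*12*1 = 48
Workspace area = 48*pi

48


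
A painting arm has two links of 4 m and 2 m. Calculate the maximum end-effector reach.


Given: L1 = 4 m, L2 = 2 m
For a 2-link planar arm, max reach = L1 + L2 (fully extended)
Max reach = 4 + 2
Max reach = 6 m

6 m


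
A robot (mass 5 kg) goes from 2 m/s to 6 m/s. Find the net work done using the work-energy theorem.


Given: m = 5 kg, v0 = 2 m/s, v = 6 m/s
Using W = (1/2)*m*(v^2 - v0^2)
v^2 = 6^2 = 36
v0^2 = 2^2 = 4
v^2 - v0^2 = 36 - 4 = 32
W = (1/2)*5*32 = 80 J

80 J


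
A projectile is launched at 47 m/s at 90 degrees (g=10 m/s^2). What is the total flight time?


Given: v0 = 47 m/s, theta = 90 deg, g = 10 m/s^2
sin(90) = 1
Using T = 2*v0*sin(theta) / g
T = 2*47*1 / 10
T = 94 / 10
T = 47/5 s

47/5 s


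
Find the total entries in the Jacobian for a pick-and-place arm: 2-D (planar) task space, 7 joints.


Given: task space dimension = 2, joints = 7
Jacobian is a 2 x 7 matrix
Total entries = rows * columns
Total = 2 * 7
Total = 14

14


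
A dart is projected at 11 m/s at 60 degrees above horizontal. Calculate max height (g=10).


Given: v0 = 11 m/s, theta = 60 deg, g = 10 m/s^2
sin^2(60) = 3/4
Using H = v0^2 * sin^2(theta) / (2*g)
H = 11^2 * 3/4 / (2*10)
H = 121 * 3/4 / 20
H = 363/4 / 20
H = 363/80 m

363/80 m


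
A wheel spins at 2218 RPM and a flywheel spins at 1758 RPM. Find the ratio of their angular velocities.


Given: RPM_A = 2218, RPM_B = 1758
omega = 2*pi*RPM/60, so omega_A/omega_B = RPM_A / RPM_B
omega_A/omega_B = 2218 / 1758
omega_A/omega_B = 1109/879

1109/879


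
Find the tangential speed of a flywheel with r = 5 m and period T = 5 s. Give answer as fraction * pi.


Given: radius r = 5 m, period T = 5 s
Using v = 2*pi*r / T
v = 2*pi*5 / 5
v = 10*pi / 5
v = 2*pi m/s

2*pi m/s


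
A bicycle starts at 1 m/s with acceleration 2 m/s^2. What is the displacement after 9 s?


Given: v0 = 1 m/s, a = 2 m/s^2, t = 9 s
Using s = v0*t + (1/2)*a*t^2
s = 1*9 + (1/2)*2*9^2
s = 9 + (1/2)*162
s = 9 + 81
s = 90

90 m


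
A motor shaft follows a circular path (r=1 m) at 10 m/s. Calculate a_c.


Given: v = 10 m/s, r = 1 m
Using a_c = v^2 / r
a_c = 10^2 / 1
a_c = 100 / 1
a_c = 100 m/s^2

100 m/s^2


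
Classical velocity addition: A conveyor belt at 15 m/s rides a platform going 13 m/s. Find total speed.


Given: object velocity = 15 m/s, platform velocity = 13 m/s (same direction)
Using classical velocity addition: v_total = v_object + v_platform
v_total = 15 + 13
v_total = 28 m/s

28 m/s


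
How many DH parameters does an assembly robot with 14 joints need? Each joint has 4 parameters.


Given: 14 joints, 4 DH parameters per joint (d, theta, a, alpha)
Total DH parameters = number_of_joints * 4
Total = 14 * 4
Total = 56

56


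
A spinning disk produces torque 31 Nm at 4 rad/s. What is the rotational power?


Given: tau = 31 Nm, omega = 4 rad/s
Using P = tau * omega
P = 31 * 4
P = 124 W

124 W


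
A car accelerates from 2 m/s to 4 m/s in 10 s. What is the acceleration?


Given: initial velocity v0 = 2 m/s, final velocity v = 4 m/s, time t = 10 s
Using a = (v - v0) / t
a = (4 - 2) / 10
a = 2 / 10
a = 1/5 m/s^2

1/5 m/s^2


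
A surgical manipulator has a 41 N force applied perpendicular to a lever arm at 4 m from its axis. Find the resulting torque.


Given: F = 41 N, r = 4 m, angle = 90 deg (perpendicular)
Using tau = F * r * sin(90)
sin(90) = 1
tau = 41 * 4 * 1
tau = 164 Nm

164 Nm


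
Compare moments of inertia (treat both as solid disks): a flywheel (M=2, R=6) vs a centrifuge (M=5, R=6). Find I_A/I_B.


Given: M1=2 kg, R1=6 m, M2=5 kg, R2=6 m
For a disk: I = (1/2)*M*R^2, so I_A/I_B = (M1*R1^2)/(M2*R2^2)
M1*R1^2 = 2*36 = 72
M2*R2^2 = 5*36 = 180
I_A/I_B = 72/180 = 2/5

2/5


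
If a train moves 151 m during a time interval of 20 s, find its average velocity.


Given: distance d = 151 m, time t = 20 s
Using v = d / t
v = 151 / 20
v = 151/20 m/s

151/20 m/s


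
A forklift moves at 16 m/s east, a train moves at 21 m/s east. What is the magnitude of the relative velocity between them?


Given: v_A = 16 m/s east, v_B = 21 m/s east
Both move in the same direction; relative speed = |v_A - v_B|
|16 - 21| = |-5|
= 5 m/s

5 m/s


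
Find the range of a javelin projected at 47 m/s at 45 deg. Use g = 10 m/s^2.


Given: v0 = 47 m/s, theta = 45 deg, g = 10 m/s^2
sin(2*45) = sin(90) = 1
Using R = v0^2 * sin(2*theta) / g
R = 47^2 * 1 / 10
R = 2209 / 10
R = 2209/10 m

2209/10 m


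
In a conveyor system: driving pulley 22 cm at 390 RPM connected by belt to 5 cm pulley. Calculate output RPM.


Given: D1 = 22 cm, w1 = 390 RPM, D2 = 5 cm
Using D1*w1 = D2*w2
w2 = D1*w1 / D2
w2 = 22*390 / 5
w2 = 8580 / 5
w2 = 1716 RPM

1716 RPM


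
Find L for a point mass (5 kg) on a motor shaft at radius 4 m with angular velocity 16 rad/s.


Given: m = 5 kg, r = 4 m, omega = 16 rad/s
For a point mass: I = m*r^2
I = 5*4^2 = 5*16 = 80
L = I*omega = 80*16
L = 1280 kg*m^2/s

1280 kg*m^2/s


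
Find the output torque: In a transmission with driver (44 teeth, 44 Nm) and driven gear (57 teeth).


Given: N1 = 44, N2 = 57, T1 = 44 Nm
Using T2/T1 = N2/N1
T2 = T1 * N2 / N1
T2 = 44 * 57 / 44
T2 = 2508 / 44
T2 = 57 Nm

57 Nm


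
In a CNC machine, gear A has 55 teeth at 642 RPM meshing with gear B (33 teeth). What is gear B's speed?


Given: N1 = 55 teeth, w1 = 642 RPM, N2 = 33 teeth
Using N1*w1 = N2*w2
w2 = N1*w1 / N2
w2 = 55*642 / 33
w2 = 35310 / 33
w2 = 1070 RPM

1070 RPM


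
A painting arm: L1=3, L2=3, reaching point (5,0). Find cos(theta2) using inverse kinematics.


Given: L1 = 3, L2 = 3, target (x, y) = (5, 0)
Using cos(theta2) = (x^2 + y^2 - L1^2 - L2^2) / (2*L1*L2)
x^2 + y^2 = 5^2 + 0 = 25
L1^2 + L2^2 = 9 + 9 = 18
Numerator = 25 - 18 = 7
Denominator = 2*3*3 = 18
cos(theta2) = 7/18 = 7/18

7/18


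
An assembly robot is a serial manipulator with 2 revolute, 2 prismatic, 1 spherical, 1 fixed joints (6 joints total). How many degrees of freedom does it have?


Given: serial robot with 2 revolute, 2 prismatic, 1 spherical, 1 fixed joints
DOF contribution per joint type: revolute=1, prismatic=1, spherical=3, fixed=0
DOF = 2*1 + 2*1 + 1*3 + 1*0
DOF = 7

7


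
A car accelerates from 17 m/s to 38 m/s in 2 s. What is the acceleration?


Given: initial velocity v0 = 17 m/s, final velocity v = 38 m/s, time t = 2 s
Using a = (v - v0) / t
a = (38 - 17) / 2
a = 21 / 2
a = 21/2 m/s^2

21/2 m/s^2


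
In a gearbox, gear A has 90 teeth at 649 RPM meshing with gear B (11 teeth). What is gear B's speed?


Given: N1 = 90 teeth, w1 = 649 RPM, N2 = 11 teeth
Using N1*w1 = N2*w2
w2 = N1*w1 / N2
w2 = 90*649 / 11
w2 = 58410 / 11
w2 = 5310 RPM

5310 RPM


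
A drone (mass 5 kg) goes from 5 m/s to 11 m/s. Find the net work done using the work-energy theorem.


Given: m = 5 kg, v0 = 5 m/s, v = 11 m/s
Using W = (1/2)*m*(v^2 - v0^2)
v^2 = 11^2 = 121
v0^2 = 5^2 = 25
v^2 - v0^2 = 121 - 25 = 96
W = (1/2)*5*96 = 240 J

240 J


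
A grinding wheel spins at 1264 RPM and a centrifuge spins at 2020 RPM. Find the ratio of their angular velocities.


Given: RPM_A = 1264, RPM_B = 2020
omega = 2*pi*RPM/60, so omega_A/omega_B = RPM_A / RPM_B
omega_A/omega_B = 1264 / 2020
omega_A/omega_B = 316/505

316/505


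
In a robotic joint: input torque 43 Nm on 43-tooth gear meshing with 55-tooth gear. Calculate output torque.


Given: N1 = 43, N2 = 55, T1 = 43 Nm
Using T2/T1 = N2/N1
T2 = T1 * N2 / N1
T2 = 43 * 55 / 43
T2 = 2365 / 43
T2 = 55 Nm

55 Nm


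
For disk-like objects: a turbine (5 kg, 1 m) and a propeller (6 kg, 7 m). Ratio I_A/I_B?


Given: M1=5 kg, R1=1 m, M2=6 kg, R2=7 m
For a disk: I = (1/2)*M*R^2, so I_A/I_B = (M1*R1^2)/(M2*R2^2)
M1*R1^2 = 5*1 = 5
M2*R2^2 = 6*49 = 294
I_A/I_B = 5/294 = 5/294

5/294


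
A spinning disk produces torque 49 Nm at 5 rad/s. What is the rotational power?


Given: tau = 49 Nm, omega = 5 rad/s
Using P = tau * omega
P = 49 * 5
P = 245 W

245 W


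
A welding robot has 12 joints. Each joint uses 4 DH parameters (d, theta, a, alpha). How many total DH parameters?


Given: 12 joints, 4 DH parameters per joint (d, theta, a, alpha)
Total DH parameters = number_of_joints * 4
Total = 12 * 4
Total = 48

48


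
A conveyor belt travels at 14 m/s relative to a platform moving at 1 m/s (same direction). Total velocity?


Given: object velocity = 14 m/s, platform velocity = 1 m/s (same direction)
Using classical velocity addition: v_total = v_object + v_platform
v_total = 14 + 1
v_total = 15 m/s

15 m/s


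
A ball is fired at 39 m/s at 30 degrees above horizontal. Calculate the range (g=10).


Given: v0 = 39 m/s, theta = 30 deg, g = 10 m/s^2
sin(2*30) = sin(60) = sqrt(3)/2
Using R = v0^2 * sin(2*theta) / g
R = 39^2 * (sqrt(3)/2) / 10
R = 1521 * sqrt(3) / 20
R = 1521/20*sqrt(3) m

1521/20*sqrt(3) m


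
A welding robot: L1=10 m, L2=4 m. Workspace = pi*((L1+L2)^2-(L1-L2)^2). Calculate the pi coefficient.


Given: L1 = 10, L2 = 4
(L1+L2)^2 = (14)^2 = 196
(L1-L2)^2 = (6)^2 = 36
Difference = 196 - 36 = 160
This equals 4*L1*L2 = 4*10*4 = 160
Workspace area = 160*pi

160


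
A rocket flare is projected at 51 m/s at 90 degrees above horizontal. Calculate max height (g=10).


Given: v0 = 51 m/s, theta = 90 deg, g = 10 m/s^2
sin^2(90) = 1
Using H = v0^2 * sin^2(theta) / (2*g)
H = 51^2 * 1 / (2*10)
H = 2601 * 1 / 20
H = 2601 / 20
H = 2601/20 m

2601/20 m


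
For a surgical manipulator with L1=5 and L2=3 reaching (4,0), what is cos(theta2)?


Given: L1 = 5, L2 = 3, target (x, y) = (4, 0)
Using cos(theta2) = (x^2 + y^2 - L1^2 - L2^2) / (2*L1*L2)
x^2 + y^2 = 4^2 + 0 = 16
L1^2 + L2^2 = 25 + 9 = 34
Numerator = 16 - 34 = -18
Denominator = 2*5*3 = 30
cos(theta2) = -18/30 = -3/5

-3/5


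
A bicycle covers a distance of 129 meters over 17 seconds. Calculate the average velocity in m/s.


Given: distance d = 129 m, time t = 17 s
Using v = d / t
v = 129 / 17
v = 129/17 m/s

129/17 m/s


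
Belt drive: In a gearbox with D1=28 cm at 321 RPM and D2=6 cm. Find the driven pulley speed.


Given: D1 = 28 cm, w1 = 321 RPM, D2 = 6 cm
Using D1*w1 = D2*w2
w2 = D1*w1 / D2
w2 = 28*321 / 6
w2 = 8988 / 6
w2 = 1498 RPM

1498 RPM


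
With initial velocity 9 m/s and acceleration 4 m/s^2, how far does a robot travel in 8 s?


Given: v0 = 9 m/s, a = 4 m/s^2, t = 8 s
Using s = v0*t + (1/2)*a*t^2
s = 9*8 + (1/2)*4*8^2
s = 72 + (1/2)*256
s = 72 + 128
s = 200

200 m


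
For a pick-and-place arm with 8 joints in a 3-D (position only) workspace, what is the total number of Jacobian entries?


Given: task space dimension = 3, joints = 8
Jacobian is a 3 x 8 matrix
Total entries = rows * columns
Total = 3 * 8
Total = 24

24


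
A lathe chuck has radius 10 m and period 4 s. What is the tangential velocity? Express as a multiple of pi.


Given: radius r = 10 m, period T = 4 s
Using v = 2*pi*r / T
v = 2*pi*10 / 4
v = 20*pi / 4
v = 5*pi m/s

5*pi m/s


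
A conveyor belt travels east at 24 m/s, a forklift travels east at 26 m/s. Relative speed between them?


Given: v_A = 24 m/s east, v_B = 26 m/s east
Both move in the same direction; relative speed = |v_A - v_B|
|24 - 26| = |-2|
= 2 m/s

2 m/s


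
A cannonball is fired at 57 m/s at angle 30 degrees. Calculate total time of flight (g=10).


Given: v0 = 57 m/s, theta = 30 deg, g = 10 m/s^2
sin(30) = 1/2
Using T = 2*v0*sin(theta) / g
T = 2*57*1/2 / 10
T = 57 / 10
T = 57/10 s

57/10 s


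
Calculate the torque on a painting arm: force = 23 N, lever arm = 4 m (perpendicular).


Given: F = 23 N, r = 4 m, angle = 90 deg (perpendicular)
Using tau = F * r * sin(90)
sin(90) = 1
tau = 23 * 4 * 1
tau = 92 Nm

92 Nm


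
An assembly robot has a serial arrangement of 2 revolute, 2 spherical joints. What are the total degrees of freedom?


Given: serial robot with 2 revolute, 2 spherical joints
DOF contribution per joint type: revolute=1, prismatic=1, spherical=3, fixed=0
DOF = 2*1 + 2*3
DOF = 8

8


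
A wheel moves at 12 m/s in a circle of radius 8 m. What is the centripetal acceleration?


Given: v = 12 m/s, r = 8 m
Using a_c = v^2 / r
a_c = 12^2 / 8
a_c = 144 / 8
a_c = 18 m/s^2

18 m/s^2


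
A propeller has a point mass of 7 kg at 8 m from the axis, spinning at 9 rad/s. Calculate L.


Given: m = 7 kg, r = 8 m, omega = 9 rad/s
For a point mass: I = m*r^2
I = 7*8^2 = 7*64 = 448
L = I*omega = 448*9
L = 4032 kg*m^2/s

4032 kg*m^2/s


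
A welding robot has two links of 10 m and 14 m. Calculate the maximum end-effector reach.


Given: L1 = 10 m, L2 = 14 m
For a 2-link planar arm, max reach = L1 + L2 (fully extended)
Max reach = 10 + 14
Max reach = 24 m

24 m


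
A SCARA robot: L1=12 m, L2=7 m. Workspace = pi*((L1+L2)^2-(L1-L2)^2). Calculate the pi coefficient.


Given: L1 = 12, L2 = 7
(L1+L2)^2 = (19)^2 = 361
(L1-L2)^2 = (5)^2 = 25
Difference = 361 - 25 = 336
This equals 4*L1*L2 = 4*12*7 = 336
Workspace area = 336*pi

336


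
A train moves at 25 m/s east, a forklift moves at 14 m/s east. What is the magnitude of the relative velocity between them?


Given: v_A = 25 m/s east, v_B = 14 m/s east
Both move in the same direction; relative speed = |v_A - v_B|
|25 - 14| = |11|
= 11 m/s

11 m/s


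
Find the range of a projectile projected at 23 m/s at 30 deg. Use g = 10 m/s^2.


Given: v0 = 23 m/s, theta = 30 deg, g = 10 m/s^2
sin(2*30) = sin(60) = sqrt(3)/2
Using R = v0^2 * sin(2*theta) / g
R = 23^2 * (sqrt(3)/2) / 10
R = 529 * sqrt(3) / 20
R = 529/20*sqrt(3) m

529/20*sqrt(3) m


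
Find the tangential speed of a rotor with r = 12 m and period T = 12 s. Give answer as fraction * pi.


Given: radius r = 12 m, period T = 12 s
Using v = 2*pi*r / T
v = 2*pi*12 / 12
v = 24*pi / 12
v = 2*pi m/s

2*pi m/s


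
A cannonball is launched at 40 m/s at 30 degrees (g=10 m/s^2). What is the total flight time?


Given: v0 = 40 m/s, theta = 30 deg, g = 10 m/s^2
sin(30) = 1/2
Using T = 2*v0*sin(theta) / g
T = 2*40*1/2 / 10
T = 40 / 10
T = 4 s

4 s


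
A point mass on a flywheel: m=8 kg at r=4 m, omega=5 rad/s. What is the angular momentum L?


Given: m = 8 kg, r = 4 m, omega = 5 rad/s
For a point mass: I = m*r^2
I = 8*4^2 = 8*16 = 128
L = I*omega = 128*5
L = 640 kg*m^2/s

640 kg*m^2/s


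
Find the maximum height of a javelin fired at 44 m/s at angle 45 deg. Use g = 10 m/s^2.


Given: v0 = 44 m/s, theta = 45 deg, g = 10 m/s^2
sin^2(45) = 1/2
Using H = v0^2 * sin^2(theta) / (2*g)
H = 44^2 * 1/2 / (2*10)
H = 1936 * 1/2 / 20
H = 968 / 20
H = 242/5 m

242/5 m


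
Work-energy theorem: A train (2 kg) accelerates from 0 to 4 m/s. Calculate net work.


Given: m = 2 kg, v0 = 0 m/s, v = 4 m/s
Using W = (1/2)*m*(v^2 - v0^2)
v^2 = 4^2 = 16
v0^2 = 0^2 = 0
v^2 - v0^2 = 16 - 0 = 16
W = (1/2)*2*16 = 16 J

16 J


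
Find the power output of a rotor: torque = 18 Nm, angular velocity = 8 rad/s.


Given: tau = 18 Nm, omega = 8 rad/s
Using P = tau * omega
P = 18 * 8
P = 144 W

144 W


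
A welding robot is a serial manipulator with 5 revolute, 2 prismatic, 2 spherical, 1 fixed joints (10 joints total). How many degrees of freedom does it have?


Given: serial robot with 5 revolute, 2 prismatic, 2 spherical, 1 fixed joints
DOF contribution per joint type: revolute=1, prismatic=1, spherical=3, fixed=0
DOF = 5*1 + 2*1 + 2*3 + 1*0
DOF = 13

13


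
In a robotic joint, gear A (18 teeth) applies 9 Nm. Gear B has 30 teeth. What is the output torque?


Given: N1 = 18, N2 = 30, T1 = 9 Nm
Using T2/T1 = N2/N1
T2 = T1 * N2 / N1
T2 = 9 * 30 / 18
T2 = 270 / 18
T2 = 15 Nm

15 Nm


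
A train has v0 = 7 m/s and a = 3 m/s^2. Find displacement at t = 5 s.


Given: v0 = 7 m/s, a = 3 m/s^2, t = 5 s
Using s = v0*t + (1/2)*a*t^2
s = 7*5 + (1/2)*3*5^2
s = 35 + (1/2)*75
s = 35 + 75/2
s = 145/2

145/2 m


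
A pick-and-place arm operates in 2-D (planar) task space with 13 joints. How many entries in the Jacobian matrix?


Given: task space dimension = 2, joints = 13
Jacobian is a 2 x 13 matrix
Total entries = rows * columns
Total = 2 * 13
Total = 26

26


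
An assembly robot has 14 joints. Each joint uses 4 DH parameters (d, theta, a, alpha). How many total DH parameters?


Given: 14 joints, 4 DH parameters per joint (d, theta, a, alpha)
Total DH parameters = number_of_joints * 4
Total = 14 * 4
Total = 56

56


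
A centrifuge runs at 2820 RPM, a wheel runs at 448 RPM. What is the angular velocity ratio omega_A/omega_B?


Given: RPM_A = 2820, RPM_B = 448
omega = 2*pi*RPM/60, so omega_A/omega_B = RPM_A / RPM_B
omega_A/omega_B = 2820 / 448
omega_A/omega_B = 705/112

705/112


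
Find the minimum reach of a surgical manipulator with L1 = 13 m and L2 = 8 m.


Given: L1 = 13 m, L2 = 8 m
For a 2-link planar arm, min reach = |L1 - L2| (second link folded back)
Min reach = |13 - 8|
Min reach = 5 m

5 m


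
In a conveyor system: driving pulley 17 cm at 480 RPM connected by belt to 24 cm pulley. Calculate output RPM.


Given: D1 = 17 cm, w1 = 480 RPM, D2 = 24 cm
Using D1*w1 = D2*w2
w2 = D1*w1 / D2
w2 = 17*480 / 24
w2 = 8160 / 24
w2 = 340 RPM

340 RPM


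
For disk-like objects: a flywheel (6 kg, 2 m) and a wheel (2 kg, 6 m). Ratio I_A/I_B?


Given: M1=6 kg, R1=2 m, M2=2 kg, R2=6 m
For a disk: I = (1/2)*M*R^2, so I_A/I_B = (M1*R1^2)/(M2*R2^2)
M1*R1^2 = 6*4 = 24
M2*R2^2 = 2*36 = 72
I_A/I_B = 24/72 = 1/3

1/3


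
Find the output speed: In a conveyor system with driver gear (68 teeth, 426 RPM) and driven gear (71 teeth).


Given: N1 = 68 teeth, w1 = 426 RPM, N2 = 71 teeth
Using N1*w1 = N2*w2
w2 = N1*w1 / N2
w2 = 68*426 / 71
w2 = 28968 / 71
w2 = 408 RPM

408 RPM


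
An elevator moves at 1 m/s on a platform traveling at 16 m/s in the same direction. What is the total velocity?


Given: object velocity = 1 m/s, platform velocity = 16 m/s (same direction)
Using classical velocity addition: v_total = v_object + v_platform
v_total = 1 + 16
v_total = 17 m/s

17 m/s


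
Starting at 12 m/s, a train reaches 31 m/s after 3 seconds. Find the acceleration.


Given: initial velocity v0 = 12 m/s, final velocity v = 31 m/s, time t = 3 s
Using a = (v - v0) / t
a = (31 - 12) / 3
a = 19 / 3
a = 19/3 m/s^2

19/3 m/s^2


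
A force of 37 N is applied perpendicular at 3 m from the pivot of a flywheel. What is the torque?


Given: F = 37 N, r = 3 m, angle = 90 deg (perpendicular)
Using tau = F * r * sin(90)
sin(90) = 1
tau = 37 * 3 * 1
tau = 111 Nm

111 Nm


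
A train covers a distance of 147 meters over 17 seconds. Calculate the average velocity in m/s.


Given: distance d = 147 m, time t = 17 s
Using v = d / t
v = 147 / 17
v = 147/17 m/s

147/17 m/s


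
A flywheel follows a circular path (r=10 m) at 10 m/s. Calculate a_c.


Given: v = 10 m/s, r = 10 m
Using a_c = v^2 / r
a_c = 10^2 / 10
a_c = 100 / 10
a_c = 10 m/s^2

10 m/s^2


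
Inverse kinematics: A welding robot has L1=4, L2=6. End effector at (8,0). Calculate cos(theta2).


Given: L1 = 4, L2 = 6, target (x, y) = (8, 0)
Using cos(theta2) = (x^2 + y^2 - L1^2 - L2^2) / (2*L1*L2)
x^2 + y^2 = 8^2 + 0 = 64
L1^2 + L2^2 = 16 + 36 = 52
Numerator = 64 - 52 = 12
Denominator = 2*4*6 = 48
cos(theta2) = 12/48 = 1/4

1/4


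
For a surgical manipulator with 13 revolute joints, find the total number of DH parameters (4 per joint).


Given: 13 joints, 4 DH parameters per joint (d, theta, a, alpha)
Total DH parameters = number_of_joints * 4
Total = 13 * 4
Total = 52

52


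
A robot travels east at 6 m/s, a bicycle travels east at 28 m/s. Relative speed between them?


Given: v_A = 6 m/s east, v_B = 28 m/s east
Both move in the same direction; relative speed = |v_A - v_B|
|6 - 28| = |-22|
= 22 m/s

22 m/s


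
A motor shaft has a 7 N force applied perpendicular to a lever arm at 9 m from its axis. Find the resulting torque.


Given: F = 7 N, r = 9 m, angle = 90 deg (perpendicular)
Using tau = F * r * sin(90)
sin(90) = 1
tau = 7 * 9 * 1
tau = 63 Nm

63 Nm


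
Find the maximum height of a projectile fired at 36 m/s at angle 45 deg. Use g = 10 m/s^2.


Given: v0 = 36 m/s, theta = 45 deg, g = 10 m/s^2
sin^2(45) = 1/2
Using H = v0^2 * sin^2(theta) / (2*g)
H = 36^2 * 1/2 / (2*10)
H = 1296 * 1/2 / 20
H = 648 / 20
H = 162/5 m

162/5 m


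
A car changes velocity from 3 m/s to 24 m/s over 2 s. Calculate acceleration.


Given: initial velocity v0 = 3 m/s, final velocity v = 24 m/s, time t = 2 s
Using a = (v - v0) / t
a = (24 - 3) / 2
a = 21 / 2
a = 21/2 m/s^2

21/2 m/s^2


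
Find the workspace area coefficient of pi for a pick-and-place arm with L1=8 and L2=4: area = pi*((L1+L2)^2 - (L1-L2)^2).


Given: L1 = 8, L2 = 4
(L1+L2)^2 = (12)^2 = 144
(L1-L2)^2 = (4)^2 = 16
Difference = 144 - 16 = 128
This equals 4*L1*L2 = 4*8*4 = 128
Workspace area = 128*pi

128


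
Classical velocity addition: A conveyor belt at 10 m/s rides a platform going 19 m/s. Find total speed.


Given: object velocity = 10 m/s, platform velocity = 19 m/s (same direction)
Using classical velocity addition: v_total = v_object + v_platform
v_total = 10 + 19
v_total = 29 m/s

29 m/s


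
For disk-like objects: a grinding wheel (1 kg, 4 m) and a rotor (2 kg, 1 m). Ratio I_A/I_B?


Given: M1=1 kg, R1=4 m, M2=2 kg, R2=1 m
For a disk: I = (1/2)*M*R^2, so I_A/I_B = (M1*R1^2)/(M2*R2^2)
M1*R1^2 = 1*16 = 16
M2*R2^2 = 2*1 = 2
I_A/I_B = 16/2 = 8

8


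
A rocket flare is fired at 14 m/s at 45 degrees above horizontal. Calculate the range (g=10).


Given: v0 = 14 m/s, theta = 45 deg, g = 10 m/s^2
sin(2*45) = sin(90) = 1
Using R = v0^2 * sin(2*theta) / g
R = 14^2 * 1 / 10
R = 196 / 10
R = 98/5 m

98/5 m


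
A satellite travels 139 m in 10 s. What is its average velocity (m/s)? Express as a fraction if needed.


Given: distance d = 139 m, time t = 10 s
Using v = d / t
v = 139 / 10
v = 139/10 m/s

139/10 m/s


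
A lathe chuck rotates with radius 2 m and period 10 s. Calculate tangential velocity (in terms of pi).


Given: radius r = 2 m, period T = 10 s
Using v = 2*pi*r / T
v = 2*pi*2 / 10
v = 4*pi / 10
v = 2/5*pi m/s

2/5*pi m/s


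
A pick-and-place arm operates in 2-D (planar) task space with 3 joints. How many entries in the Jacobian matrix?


Given: task space dimension = 2, joints = 3
Jacobian is a 2 x 3 matrix
Total entries = rows * columns
Total = 2 * 3
Total = 6

6
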